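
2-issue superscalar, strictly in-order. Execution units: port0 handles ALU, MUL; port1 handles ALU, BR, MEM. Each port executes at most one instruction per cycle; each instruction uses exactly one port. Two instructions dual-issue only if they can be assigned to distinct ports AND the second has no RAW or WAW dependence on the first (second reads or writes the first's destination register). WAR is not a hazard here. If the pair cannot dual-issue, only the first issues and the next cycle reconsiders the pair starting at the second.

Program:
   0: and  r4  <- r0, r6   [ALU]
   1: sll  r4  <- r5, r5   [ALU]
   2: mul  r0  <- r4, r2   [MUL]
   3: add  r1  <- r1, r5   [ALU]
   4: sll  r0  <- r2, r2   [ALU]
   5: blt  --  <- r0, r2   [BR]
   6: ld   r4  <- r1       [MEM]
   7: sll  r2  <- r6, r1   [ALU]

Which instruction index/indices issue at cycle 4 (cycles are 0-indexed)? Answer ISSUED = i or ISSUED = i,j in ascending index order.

ISSUED = 5

[0] i0  and  -- WAW r4
[1] i1  sll  -- RAW r4
[2] i2&i3  mul add  -- dual
[3] i4  sll  -- RAW r0
[4] i5  blt  -- no-port BR/MEM
[5] i6&i7  ld sll  -- dual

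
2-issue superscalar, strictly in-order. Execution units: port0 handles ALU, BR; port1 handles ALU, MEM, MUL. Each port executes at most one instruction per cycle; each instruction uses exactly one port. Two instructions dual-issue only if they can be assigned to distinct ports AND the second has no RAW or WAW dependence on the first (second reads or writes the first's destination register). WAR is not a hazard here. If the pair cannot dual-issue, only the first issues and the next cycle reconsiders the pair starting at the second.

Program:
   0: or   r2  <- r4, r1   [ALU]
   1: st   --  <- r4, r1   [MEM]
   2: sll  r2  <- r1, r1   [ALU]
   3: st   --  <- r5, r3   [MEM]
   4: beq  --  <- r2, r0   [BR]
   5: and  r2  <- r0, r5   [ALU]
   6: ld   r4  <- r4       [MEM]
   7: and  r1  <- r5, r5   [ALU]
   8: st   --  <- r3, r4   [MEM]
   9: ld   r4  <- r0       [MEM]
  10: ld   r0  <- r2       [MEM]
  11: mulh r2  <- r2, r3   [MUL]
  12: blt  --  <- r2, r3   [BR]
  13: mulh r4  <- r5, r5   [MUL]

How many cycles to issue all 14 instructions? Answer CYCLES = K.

t=0 i0,i1:or+st ; pair
t=1 i2,i3:sll+st ; pair
t=2 i4,i5:beq+and ; pair
t=3 i6,i7:ld+and ; pair
t=4 i8:st ; no-port MEM/MEM
t=5 i9:ld ; no-port MEM/MEM
t=6 i10:ld ; no-port MEM/MUL
t=7 i11:mulh ; RAW r2
t=8 i12,i13:blt+mulh ; pair

CYCLES = 9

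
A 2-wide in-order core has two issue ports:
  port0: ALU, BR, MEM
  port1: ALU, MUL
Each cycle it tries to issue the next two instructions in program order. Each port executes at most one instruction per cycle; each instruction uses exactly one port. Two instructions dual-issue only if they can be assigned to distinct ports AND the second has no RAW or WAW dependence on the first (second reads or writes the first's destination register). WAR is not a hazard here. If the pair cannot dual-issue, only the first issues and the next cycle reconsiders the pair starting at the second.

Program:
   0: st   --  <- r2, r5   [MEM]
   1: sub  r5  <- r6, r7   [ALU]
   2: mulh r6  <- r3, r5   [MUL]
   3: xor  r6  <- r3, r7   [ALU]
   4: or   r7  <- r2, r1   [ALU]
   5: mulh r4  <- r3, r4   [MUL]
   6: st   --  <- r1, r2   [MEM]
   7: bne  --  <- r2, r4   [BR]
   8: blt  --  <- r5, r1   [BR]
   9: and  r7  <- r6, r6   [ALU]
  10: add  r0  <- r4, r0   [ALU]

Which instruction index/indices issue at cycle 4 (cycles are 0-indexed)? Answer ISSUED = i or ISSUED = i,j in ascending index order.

ISSUED = 7

t=0 i0+i1:st+sub ; 2-wide
t=1 i2:mulh ; WAW r6
t=2 i3+i4:xor+or ; 2-wide
t=3 i5+i6:mulh+st ; 2-wide
t=4 i7:bne ; no-port BR/BR
t=5 i8+i9:blt+and ; 2-wide
t=6 i10:add ; tail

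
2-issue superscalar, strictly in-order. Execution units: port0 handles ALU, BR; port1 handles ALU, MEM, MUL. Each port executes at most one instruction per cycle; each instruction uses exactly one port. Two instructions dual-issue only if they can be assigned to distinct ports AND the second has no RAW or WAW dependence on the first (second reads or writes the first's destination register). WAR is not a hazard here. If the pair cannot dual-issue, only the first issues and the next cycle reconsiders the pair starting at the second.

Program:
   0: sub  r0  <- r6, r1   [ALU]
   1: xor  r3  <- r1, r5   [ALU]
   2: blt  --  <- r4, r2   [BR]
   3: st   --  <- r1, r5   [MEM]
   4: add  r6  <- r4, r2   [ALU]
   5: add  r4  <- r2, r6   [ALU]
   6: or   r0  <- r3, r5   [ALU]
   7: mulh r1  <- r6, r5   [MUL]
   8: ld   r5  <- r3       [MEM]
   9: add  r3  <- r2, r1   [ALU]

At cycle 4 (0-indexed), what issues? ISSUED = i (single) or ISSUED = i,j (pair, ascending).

ISSUED = 7

[0] i0+i1  sub.ALU xor.ALU  -- dual
[1] i2+i3  blt.BR st.MEM  -- dual
[2] i4  add.ALU  -- RAW r6
[3] i5+i6  add.ALU or.ALU  -- dual
[4] i7  mulh.MUL  -- no-port MUL/MEM
[5] i8+i9  ld.MEM add.ALU  -- dual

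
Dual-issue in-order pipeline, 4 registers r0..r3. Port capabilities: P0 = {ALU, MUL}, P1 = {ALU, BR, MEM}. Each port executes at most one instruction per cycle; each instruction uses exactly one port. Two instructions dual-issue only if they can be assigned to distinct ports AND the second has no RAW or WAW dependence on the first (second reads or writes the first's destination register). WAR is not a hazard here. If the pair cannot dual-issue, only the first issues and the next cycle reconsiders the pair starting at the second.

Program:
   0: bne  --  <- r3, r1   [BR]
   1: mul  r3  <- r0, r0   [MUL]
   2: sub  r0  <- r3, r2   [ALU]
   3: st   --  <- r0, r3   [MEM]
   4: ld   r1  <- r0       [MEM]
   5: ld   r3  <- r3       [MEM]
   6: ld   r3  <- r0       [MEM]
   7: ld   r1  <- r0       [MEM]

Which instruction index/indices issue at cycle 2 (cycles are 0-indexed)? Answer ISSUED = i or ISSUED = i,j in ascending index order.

ISSUED = 3

c0: i0&i1 bne.BR/mul.MUL  2-wide
c1: i2 sub.ALU  RAW r0
c2: i3 st.MEM  no-port MEM/MEM
c3: i4 ld.MEM  no-port MEM/MEM
c4: i5 ld.MEM  no-port MEM/MEM
c5: i6 ld.MEM  no-port MEM/MEM
c6: i7 ld.MEM  tail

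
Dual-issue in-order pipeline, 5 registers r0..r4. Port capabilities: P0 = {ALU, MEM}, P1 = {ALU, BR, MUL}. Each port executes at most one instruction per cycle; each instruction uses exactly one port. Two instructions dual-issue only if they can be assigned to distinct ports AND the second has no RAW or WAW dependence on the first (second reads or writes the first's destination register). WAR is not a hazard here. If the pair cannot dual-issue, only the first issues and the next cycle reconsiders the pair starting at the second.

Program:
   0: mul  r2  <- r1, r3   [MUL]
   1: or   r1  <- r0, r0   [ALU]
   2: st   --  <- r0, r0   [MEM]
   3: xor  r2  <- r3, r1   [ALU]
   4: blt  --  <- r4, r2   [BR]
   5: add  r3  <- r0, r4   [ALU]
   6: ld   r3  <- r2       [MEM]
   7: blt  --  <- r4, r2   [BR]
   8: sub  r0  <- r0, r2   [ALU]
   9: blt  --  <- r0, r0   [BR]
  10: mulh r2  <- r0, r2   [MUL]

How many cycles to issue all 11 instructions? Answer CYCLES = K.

  cy0 -> i0&i1 (mul or) pair
  cy1 -> i2&i3 (st xor) pair
  cy2 -> i4&i5 (blt add) pair
  cy3 -> i6&i7 (ld blt) pair
  cy4 -> i8 (sub) RAW r0
  cy5 -> i9 (blt) no-port BR/MUL
  cy6 -> i10 (mulh) tail

CYCLES = 7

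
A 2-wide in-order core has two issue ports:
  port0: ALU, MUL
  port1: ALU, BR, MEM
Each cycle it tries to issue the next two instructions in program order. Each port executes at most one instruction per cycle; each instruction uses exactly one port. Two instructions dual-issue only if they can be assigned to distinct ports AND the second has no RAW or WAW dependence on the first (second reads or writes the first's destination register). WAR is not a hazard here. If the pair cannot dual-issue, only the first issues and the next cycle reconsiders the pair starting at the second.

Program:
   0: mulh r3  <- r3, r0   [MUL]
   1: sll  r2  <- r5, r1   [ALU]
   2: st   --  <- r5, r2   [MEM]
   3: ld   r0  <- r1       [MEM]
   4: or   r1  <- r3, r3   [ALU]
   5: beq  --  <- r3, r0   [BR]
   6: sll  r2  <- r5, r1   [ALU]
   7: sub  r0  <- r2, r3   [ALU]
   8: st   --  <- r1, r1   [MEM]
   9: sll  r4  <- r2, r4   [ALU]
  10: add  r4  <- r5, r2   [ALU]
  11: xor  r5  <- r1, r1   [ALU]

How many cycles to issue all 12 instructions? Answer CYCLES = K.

0. mulh/sll @i0/i1  | 2-wide
1. st @i2  | no-port MEM/MEM
2. ld/or @i3/i4  | 2-wide
3. beq/sll @i5/i6  | 2-wide
4. sub/st @i7/i8  | 2-wide
5. sll @i9  | WAW r4
6. add/xor @i10/i11  | 2-wide

CYCLES = 7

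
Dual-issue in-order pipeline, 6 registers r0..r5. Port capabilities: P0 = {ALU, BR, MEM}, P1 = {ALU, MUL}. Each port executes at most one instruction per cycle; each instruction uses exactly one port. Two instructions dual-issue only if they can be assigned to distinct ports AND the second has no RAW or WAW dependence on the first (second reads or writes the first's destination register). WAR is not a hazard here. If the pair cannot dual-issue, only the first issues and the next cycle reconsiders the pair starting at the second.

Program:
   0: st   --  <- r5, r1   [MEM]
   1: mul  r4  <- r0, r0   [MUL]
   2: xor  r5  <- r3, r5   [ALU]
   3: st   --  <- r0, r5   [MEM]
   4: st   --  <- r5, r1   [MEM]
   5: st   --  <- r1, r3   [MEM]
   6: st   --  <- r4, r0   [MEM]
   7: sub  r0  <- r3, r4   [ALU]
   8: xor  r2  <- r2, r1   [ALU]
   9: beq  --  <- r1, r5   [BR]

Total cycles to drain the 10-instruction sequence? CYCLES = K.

CYCLES = 7

0. st+mul @i0/i1  | pair
1. xor @i2  | RAW r5
2. st @i3  | no-port MEM/MEM
3. st @i4  | no-port MEM/MEM
4. st @i5  | no-port MEM/MEM
5. st+sub @i6/i7  | pair
6. xor+beq @i8/i9  | pair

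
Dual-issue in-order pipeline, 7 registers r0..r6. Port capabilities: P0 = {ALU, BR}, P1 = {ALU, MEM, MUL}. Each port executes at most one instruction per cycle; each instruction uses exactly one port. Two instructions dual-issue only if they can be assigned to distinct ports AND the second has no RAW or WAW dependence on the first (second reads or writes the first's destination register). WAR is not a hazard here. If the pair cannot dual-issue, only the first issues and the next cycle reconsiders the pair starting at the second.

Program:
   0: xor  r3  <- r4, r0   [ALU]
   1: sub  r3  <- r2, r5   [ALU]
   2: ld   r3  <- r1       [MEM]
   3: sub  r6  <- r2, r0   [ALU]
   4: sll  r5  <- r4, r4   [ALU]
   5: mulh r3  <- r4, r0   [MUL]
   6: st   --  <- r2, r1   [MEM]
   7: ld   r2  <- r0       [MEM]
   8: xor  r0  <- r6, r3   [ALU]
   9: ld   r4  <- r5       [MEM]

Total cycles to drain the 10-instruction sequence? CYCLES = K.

CYCLES = 7

t=0 i0:xor.ALU ; WAW r3
t=1 i1:sub.ALU ; WAW r3
t=2 i2,i3:ld.MEM/sub.ALU ; dual
t=3 i4,i5:sll.ALU/mulh.MUL ; dual
t=4 i6:st.MEM ; no-port MEM/MEM
t=5 i7,i8:ld.MEM/xor.ALU ; dual
t=6 i9:ld.MEM ; tail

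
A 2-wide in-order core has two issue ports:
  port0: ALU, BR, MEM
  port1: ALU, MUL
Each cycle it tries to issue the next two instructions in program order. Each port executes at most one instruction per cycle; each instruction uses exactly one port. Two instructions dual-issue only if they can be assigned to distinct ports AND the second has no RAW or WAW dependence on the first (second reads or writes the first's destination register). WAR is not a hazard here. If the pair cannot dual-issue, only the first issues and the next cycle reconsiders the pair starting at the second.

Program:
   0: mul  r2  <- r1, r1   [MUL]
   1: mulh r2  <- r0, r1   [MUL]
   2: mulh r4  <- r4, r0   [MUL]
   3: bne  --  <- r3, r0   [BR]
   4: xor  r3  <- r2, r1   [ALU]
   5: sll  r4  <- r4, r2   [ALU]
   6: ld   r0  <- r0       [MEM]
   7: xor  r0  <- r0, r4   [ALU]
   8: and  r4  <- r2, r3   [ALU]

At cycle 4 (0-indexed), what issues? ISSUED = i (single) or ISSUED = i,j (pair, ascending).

ISSUED = 6

[0] i0  mul.MUL  -- no-port MUL/MUL
[1] i1  mulh.MUL  -- no-port MUL/MUL
[2] i2+i3  mulh.MUL/bne.BR  -- pair
[3] i4+i5  xor.ALU/sll.ALU  -- pair
[4] i6  ld.MEM  -- RAW+WAW r0
[5] i7+i8  xor.ALU/and.ALU  -- pair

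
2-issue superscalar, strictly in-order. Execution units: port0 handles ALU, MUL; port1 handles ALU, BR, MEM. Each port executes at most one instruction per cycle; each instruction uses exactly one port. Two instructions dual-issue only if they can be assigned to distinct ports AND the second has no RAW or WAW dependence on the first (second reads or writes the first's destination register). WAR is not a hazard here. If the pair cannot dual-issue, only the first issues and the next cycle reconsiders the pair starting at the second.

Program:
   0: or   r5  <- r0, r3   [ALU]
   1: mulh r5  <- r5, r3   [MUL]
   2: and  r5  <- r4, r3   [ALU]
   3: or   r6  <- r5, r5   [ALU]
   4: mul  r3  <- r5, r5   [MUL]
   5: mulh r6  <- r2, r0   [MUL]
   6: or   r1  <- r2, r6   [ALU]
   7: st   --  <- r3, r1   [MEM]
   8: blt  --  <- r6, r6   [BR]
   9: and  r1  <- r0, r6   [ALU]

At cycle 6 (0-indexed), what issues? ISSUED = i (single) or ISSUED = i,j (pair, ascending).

  cy0 -> i0 (or) RAW+WAW r5
  cy1 -> i1 (mulh) WAW r5
  cy2 -> i2 (and) RAW r5
  cy3 -> i3/i4 (or+mul) 2-wide
  cy4 -> i5 (mulh) RAW r6
  cy5 -> i6 (or) RAW r1
  cy6 -> i7 (st) no-port MEM/BR
  cy7 -> i8/i9 (blt+and) 2-wide

ISSUED = 7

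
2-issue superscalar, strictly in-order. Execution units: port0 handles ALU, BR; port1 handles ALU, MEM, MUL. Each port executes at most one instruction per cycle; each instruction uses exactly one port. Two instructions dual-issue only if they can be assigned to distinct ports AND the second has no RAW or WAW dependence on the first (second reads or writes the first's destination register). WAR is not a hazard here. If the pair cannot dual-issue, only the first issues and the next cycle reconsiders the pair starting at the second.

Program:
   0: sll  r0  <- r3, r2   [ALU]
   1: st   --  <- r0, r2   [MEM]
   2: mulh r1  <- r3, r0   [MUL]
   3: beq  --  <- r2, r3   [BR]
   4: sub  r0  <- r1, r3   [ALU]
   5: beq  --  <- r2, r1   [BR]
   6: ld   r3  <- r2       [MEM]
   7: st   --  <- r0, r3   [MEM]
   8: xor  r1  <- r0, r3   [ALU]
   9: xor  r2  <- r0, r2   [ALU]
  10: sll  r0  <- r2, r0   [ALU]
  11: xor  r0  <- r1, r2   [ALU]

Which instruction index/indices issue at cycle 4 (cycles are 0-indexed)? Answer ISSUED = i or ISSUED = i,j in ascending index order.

0. sll @i0  | RAW r0
1. st @i1  | no-port MEM/MUL
2. mulh+beq @i2,i3  | 2-wide
3. sub+beq @i4,i5  | 2-wide
4. ld @i6  | no-port MEM/MEM
5. st+xor @i7,i8  | 2-wide
6. xor @i9  | RAW r2
7. sll @i10  | WAW r0
8. xor @i11  | tail

ISSUED = 6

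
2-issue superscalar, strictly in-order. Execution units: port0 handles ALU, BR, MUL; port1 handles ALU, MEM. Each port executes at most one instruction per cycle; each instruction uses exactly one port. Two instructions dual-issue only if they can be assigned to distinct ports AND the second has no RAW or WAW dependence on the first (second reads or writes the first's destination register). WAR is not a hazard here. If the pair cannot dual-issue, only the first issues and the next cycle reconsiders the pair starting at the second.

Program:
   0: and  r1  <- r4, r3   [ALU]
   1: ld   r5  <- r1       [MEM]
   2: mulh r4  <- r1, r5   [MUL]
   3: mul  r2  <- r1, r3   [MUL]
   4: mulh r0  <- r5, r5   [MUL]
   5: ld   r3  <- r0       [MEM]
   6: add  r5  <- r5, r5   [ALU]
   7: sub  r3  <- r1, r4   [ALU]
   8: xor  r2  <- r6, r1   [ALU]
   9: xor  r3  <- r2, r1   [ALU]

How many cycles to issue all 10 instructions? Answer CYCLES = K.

CYCLES = 8

#0 head=0: and.ALU i0 RAW r1
#1 head=1: ld.MEM i1 RAW r5
#2 head=2: mulh.MUL i2 no-port MUL/MUL
#3 head=3: mul.MUL i3 no-port MUL/MUL
#4 head=4: mulh.MUL i4 RAW r0
#5 head=5: ld.MEM/add.ALU i5,i6 dual
#6 head=7: sub.ALU/xor.ALU i7,i8 dual
#7 head=9: xor.ALU i9 tail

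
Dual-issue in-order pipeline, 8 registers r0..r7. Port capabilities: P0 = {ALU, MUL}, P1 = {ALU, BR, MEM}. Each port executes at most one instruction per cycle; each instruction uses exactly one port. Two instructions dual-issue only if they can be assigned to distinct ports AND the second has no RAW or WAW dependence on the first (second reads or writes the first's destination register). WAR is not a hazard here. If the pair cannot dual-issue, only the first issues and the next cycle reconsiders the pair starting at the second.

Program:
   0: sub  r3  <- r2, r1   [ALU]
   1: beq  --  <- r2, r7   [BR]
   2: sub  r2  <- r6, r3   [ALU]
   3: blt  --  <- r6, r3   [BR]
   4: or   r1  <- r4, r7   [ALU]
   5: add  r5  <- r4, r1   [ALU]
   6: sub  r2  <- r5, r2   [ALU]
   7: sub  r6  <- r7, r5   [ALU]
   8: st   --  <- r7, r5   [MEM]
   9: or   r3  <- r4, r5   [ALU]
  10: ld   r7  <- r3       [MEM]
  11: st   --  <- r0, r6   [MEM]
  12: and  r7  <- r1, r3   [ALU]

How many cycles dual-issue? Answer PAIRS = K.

PAIRS = 5

#0 head=0: sub.ALU/beq.BR i0,i1 2-wide
#1 head=2: sub.ALU/blt.BR i2,i3 2-wide
#2 head=4: or.ALU i4 RAW r1
#3 head=5: add.ALU i5 RAW r5
#4 head=6: sub.ALU/sub.ALU i6,i7 2-wide
#5 head=8: st.MEM/or.ALU i8,i9 2-wide
#6 head=10: ld.MEM i10 no-port MEM/MEM
#7 head=11: st.MEM/and.ALU i11,i12 2-wide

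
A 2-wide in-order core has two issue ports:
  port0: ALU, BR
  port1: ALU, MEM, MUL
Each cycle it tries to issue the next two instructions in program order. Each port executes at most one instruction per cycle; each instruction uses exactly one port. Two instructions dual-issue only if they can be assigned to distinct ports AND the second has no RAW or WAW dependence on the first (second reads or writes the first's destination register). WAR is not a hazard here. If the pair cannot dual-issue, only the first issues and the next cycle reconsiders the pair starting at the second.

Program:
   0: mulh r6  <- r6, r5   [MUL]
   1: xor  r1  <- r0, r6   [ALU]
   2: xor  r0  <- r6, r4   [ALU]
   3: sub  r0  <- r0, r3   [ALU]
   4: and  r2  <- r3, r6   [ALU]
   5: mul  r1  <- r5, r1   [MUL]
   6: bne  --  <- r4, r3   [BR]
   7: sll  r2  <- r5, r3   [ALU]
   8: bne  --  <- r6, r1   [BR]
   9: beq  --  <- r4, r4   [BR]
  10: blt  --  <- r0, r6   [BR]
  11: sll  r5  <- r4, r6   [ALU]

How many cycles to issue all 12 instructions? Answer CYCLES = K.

0. mulh.MUL @i0  | RAW r6
1. xor.ALU/xor.ALU @i1/i2  | dual
2. sub.ALU/and.ALU @i3/i4  | dual
3. mul.MUL/bne.BR @i5/i6  | dual
4. sll.ALU/bne.BR @i7/i8  | dual
5. beq.BR @i9  | no-port BR/BR
6. blt.BR/sll.ALU @i10/i11  | dual

CYCLES = 7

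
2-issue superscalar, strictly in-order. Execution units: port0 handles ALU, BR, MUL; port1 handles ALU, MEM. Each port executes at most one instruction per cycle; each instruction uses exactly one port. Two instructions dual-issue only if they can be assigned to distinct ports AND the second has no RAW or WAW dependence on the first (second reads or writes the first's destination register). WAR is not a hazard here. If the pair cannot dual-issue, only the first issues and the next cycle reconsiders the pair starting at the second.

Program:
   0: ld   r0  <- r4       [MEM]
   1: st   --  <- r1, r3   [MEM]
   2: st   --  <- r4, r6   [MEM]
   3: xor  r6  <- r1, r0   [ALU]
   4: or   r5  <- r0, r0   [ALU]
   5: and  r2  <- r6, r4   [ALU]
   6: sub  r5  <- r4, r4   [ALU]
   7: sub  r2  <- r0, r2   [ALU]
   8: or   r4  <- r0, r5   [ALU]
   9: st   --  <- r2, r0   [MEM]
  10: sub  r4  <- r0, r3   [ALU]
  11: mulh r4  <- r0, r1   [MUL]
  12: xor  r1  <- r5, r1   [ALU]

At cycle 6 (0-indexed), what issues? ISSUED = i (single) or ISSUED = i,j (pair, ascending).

ISSUED = 10

  cy0 -> i0 (ld.MEM) no-port MEM/MEM
  cy1 -> i1 (st.MEM) no-port MEM/MEM
  cy2 -> i2&i3 (st.MEM;xor.ALU) 2-wide
  cy3 -> i4&i5 (or.ALU;and.ALU) 2-wide
  cy4 -> i6&i7 (sub.ALU;sub.ALU) 2-wide
  cy5 -> i8&i9 (or.ALU;st.MEM) 2-wide
  cy6 -> i10 (sub.ALU) WAW r4
  cy7 -> i11&i12 (mulh.MUL;xor.ALU) 2-wide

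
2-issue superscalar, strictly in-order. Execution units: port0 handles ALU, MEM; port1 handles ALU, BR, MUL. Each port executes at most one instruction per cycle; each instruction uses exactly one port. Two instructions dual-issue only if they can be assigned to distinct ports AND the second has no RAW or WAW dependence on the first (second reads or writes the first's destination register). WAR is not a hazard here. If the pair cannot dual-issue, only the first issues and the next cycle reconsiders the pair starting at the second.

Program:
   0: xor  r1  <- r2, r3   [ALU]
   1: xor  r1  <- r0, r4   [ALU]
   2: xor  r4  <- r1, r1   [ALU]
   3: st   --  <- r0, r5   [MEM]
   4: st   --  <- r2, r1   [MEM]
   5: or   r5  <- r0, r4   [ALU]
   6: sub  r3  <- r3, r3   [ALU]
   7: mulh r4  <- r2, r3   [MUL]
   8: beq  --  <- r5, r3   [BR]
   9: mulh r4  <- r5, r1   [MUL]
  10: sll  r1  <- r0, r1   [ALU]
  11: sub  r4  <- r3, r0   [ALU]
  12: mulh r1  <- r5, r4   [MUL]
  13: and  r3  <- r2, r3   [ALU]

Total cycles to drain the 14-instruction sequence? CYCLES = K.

#0 head=0: xor i0 WAW r1
#1 head=1: xor i1 RAW r1
#2 head=2: xor+st i2&i3 dual
#3 head=4: st+or i4&i5 dual
#4 head=6: sub i6 RAW r3
#5 head=7: mulh i7 no-port MUL/BR
#6 head=8: beq i8 no-port BR/MUL
#7 head=9: mulh+sll i9&i10 dual
#8 head=11: sub i11 RAW r4
#9 head=12: mulh+and i12&i13 dual

CYCLES = 10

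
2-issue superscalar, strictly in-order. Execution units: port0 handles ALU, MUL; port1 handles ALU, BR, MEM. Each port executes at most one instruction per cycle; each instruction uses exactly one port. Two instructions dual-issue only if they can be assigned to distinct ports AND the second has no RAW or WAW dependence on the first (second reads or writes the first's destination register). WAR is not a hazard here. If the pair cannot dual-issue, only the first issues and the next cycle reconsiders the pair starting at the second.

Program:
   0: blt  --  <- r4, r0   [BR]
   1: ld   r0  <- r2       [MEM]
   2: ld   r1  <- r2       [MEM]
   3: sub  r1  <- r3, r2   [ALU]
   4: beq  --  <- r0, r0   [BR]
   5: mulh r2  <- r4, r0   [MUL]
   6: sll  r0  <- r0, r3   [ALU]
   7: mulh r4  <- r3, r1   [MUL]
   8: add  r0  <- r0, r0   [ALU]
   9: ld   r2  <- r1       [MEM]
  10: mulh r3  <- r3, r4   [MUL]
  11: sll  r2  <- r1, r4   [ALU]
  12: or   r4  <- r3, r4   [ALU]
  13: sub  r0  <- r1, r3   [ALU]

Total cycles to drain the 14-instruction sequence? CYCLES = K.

  cy0 -> i0 (blt.BR) no-port BR/MEM
  cy1 -> i1 (ld.MEM) no-port MEM/MEM
  cy2 -> i2 (ld.MEM) WAW r1
  cy3 -> i3&i4 (sub.ALU/beq.BR) pair
  cy4 -> i5&i6 (mulh.MUL/sll.ALU) pair
  cy5 -> i7&i8 (mulh.MUL/add.ALU) pair
  cy6 -> i9&i10 (ld.MEM/mulh.MUL) pair
  cy7 -> i11&i12 (sll.ALU/or.ALU) pair
  cy8 -> i13 (sub.ALU) tail

CYCLES = 9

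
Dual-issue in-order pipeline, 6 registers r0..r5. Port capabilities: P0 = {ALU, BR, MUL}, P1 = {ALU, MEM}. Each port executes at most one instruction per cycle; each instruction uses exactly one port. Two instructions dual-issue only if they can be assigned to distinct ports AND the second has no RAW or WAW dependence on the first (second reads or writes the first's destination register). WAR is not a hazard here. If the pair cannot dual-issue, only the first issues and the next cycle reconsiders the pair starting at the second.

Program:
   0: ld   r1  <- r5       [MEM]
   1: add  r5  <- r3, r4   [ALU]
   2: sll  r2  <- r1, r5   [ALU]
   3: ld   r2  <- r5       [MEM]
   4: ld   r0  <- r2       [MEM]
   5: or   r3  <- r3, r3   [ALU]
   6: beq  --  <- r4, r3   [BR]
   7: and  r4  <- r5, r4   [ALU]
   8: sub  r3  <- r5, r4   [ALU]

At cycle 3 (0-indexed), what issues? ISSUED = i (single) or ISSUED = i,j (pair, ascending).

ISSUED = 4,5

t=0 i0/i1:ld/add ; pair
t=1 i2:sll ; WAW r2
t=2 i3:ld ; no-port MEM/MEM
t=3 i4/i5:ld/or ; pair
t=4 i6/i7:beq/and ; pair
t=5 i8:sub ; tail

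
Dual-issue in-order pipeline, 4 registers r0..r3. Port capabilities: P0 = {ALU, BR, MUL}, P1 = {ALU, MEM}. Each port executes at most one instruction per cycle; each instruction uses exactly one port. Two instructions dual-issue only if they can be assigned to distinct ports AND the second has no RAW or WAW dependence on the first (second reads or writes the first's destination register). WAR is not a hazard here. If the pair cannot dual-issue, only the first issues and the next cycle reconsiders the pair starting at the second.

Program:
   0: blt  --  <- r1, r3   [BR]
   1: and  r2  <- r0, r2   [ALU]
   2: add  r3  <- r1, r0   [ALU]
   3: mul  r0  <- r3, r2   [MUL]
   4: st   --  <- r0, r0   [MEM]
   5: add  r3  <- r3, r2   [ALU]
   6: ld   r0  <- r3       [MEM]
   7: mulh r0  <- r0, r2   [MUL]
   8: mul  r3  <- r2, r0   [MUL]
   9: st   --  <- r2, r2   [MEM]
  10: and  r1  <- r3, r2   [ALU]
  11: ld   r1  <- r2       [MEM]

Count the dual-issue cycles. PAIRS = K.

#0 head=0: blt.BR and.ALU i0+i1 2-wide
#1 head=2: add.ALU i2 RAW r3
#2 head=3: mul.MUL i3 RAW r0
#3 head=4: st.MEM add.ALU i4+i5 2-wide
#4 head=6: ld.MEM i6 RAW+WAW r0
#5 head=7: mulh.MUL i7 no-port MUL/MUL
#6 head=8: mul.MUL st.MEM i8+i9 2-wide
#7 head=10: and.ALU i10 WAW r1
#8 head=11: ld.MEM i11 tail

PAIRS = 3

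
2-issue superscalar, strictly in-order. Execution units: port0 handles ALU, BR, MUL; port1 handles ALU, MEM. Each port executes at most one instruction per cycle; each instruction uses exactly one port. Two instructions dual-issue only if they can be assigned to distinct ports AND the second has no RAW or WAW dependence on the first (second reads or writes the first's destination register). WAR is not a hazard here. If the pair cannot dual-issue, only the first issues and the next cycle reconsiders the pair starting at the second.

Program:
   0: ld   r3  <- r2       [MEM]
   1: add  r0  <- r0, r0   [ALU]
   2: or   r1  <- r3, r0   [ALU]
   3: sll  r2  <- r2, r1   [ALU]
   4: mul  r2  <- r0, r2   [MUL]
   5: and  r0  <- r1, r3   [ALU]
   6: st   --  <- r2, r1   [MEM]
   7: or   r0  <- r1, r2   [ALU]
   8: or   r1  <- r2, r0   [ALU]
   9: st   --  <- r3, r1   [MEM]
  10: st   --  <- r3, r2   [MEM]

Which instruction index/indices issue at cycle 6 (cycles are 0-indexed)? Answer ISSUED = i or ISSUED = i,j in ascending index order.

c0: i0/i1 ld+add  pair
c1: i2 or  RAW r1
c2: i3 sll  RAW+WAW r2
c3: i4/i5 mul+and  pair
c4: i6/i7 st+or  pair
c5: i8 or  RAW r1
c6: i9 st  no-port MEM/MEM
c7: i10 st  tail

ISSUED = 9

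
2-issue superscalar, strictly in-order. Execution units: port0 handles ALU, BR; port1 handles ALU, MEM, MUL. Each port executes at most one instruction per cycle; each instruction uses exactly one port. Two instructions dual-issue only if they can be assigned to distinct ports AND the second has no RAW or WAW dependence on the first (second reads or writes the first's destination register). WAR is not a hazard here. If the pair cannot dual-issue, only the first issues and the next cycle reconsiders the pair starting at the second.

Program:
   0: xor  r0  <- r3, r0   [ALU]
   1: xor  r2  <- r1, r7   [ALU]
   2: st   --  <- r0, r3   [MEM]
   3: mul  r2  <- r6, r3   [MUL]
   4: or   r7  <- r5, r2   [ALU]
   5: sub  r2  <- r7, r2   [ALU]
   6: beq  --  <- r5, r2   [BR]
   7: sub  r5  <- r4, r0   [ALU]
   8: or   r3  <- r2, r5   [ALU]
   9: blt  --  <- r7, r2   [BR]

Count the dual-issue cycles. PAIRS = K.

  cy0 -> i0/i1 (xor.ALU xor.ALU) pair
  cy1 -> i2 (st.MEM) no-port MEM/MUL
  cy2 -> i3 (mul.MUL) RAW r2
  cy3 -> i4 (or.ALU) RAW r7
  cy4 -> i5 (sub.ALU) RAW r2
  cy5 -> i6/i7 (beq.BR sub.ALU) pair
  cy6 -> i8/i9 (or.ALU blt.BR) pair

PAIRS = 3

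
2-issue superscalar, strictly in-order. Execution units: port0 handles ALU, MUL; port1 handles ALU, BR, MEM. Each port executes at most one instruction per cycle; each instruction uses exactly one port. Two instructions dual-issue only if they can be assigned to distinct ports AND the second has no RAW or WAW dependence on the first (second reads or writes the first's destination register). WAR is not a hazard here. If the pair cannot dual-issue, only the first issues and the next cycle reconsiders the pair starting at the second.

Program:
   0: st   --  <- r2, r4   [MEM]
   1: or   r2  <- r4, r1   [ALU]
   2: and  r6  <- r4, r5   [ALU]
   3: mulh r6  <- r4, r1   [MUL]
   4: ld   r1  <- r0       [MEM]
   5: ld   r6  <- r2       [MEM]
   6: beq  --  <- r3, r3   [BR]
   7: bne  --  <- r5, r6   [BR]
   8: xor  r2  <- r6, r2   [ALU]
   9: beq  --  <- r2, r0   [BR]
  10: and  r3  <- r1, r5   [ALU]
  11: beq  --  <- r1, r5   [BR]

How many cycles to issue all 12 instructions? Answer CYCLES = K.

0. st.MEM;or.ALU @i0&i1  | 2-wide
1. and.ALU @i2  | WAW r6
2. mulh.MUL;ld.MEM @i3&i4  | 2-wide
3. ld.MEM @i5  | no-port MEM/BR
4. beq.BR @i6  | no-port BR/BR
5. bne.BR;xor.ALU @i7&i8  | 2-wide
6. beq.BR;and.ALU @i9&i10  | 2-wide
7. beq.BR @i11  | tail

CYCLES = 8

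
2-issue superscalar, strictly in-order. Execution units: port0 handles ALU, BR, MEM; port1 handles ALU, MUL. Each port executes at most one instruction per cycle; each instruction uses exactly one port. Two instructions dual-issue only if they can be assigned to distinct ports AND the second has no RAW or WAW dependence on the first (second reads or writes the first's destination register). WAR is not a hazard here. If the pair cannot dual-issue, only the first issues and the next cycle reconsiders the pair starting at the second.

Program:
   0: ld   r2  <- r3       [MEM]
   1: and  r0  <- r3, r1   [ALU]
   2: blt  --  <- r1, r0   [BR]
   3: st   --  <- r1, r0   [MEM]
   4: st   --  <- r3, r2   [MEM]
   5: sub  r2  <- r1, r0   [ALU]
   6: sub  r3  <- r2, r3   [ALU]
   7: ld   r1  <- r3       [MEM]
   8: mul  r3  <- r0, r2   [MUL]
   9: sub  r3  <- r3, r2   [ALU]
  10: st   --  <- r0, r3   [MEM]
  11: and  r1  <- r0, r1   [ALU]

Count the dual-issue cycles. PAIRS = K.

PAIRS = 4

  cy0 -> i0/i1 (ld.MEM+and.ALU) pair
  cy1 -> i2 (blt.BR) no-port BR/MEM
  cy2 -> i3 (st.MEM) no-port MEM/MEM
  cy3 -> i4/i5 (st.MEM+sub.ALU) pair
  cy4 -> i6 (sub.ALU) RAW r3
  cy5 -> i7/i8 (ld.MEM+mul.MUL) pair
  cy6 -> i9 (sub.ALU) RAW r3
  cy7 -> i10/i11 (st.MEM+and.ALU) pair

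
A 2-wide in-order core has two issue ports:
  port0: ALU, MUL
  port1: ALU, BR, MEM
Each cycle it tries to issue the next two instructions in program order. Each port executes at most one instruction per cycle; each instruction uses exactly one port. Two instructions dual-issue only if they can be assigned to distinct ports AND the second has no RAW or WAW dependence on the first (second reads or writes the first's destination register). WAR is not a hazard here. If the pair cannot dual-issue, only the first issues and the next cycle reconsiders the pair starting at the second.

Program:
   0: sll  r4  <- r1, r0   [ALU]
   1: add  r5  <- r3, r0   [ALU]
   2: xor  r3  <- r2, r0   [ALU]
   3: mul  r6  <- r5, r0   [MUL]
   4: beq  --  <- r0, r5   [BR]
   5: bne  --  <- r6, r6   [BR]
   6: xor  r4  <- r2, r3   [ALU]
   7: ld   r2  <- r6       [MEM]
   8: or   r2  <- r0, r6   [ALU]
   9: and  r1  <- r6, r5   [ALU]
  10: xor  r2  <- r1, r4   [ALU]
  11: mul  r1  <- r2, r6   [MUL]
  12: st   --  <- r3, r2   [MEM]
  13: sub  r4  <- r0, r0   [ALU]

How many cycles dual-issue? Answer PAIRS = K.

PAIRS = 5

#0 head=0: sll.ALU;add.ALU i0&i1 pair
#1 head=2: xor.ALU;mul.MUL i2&i3 pair
#2 head=4: beq.BR i4 no-port BR/BR
#3 head=5: bne.BR;xor.ALU i5&i6 pair
#4 head=7: ld.MEM i7 WAW r2
#5 head=8: or.ALU;and.ALU i8&i9 pair
#6 head=10: xor.ALU i10 RAW r2
#7 head=11: mul.MUL;st.MEM i11&i12 pair
#8 head=13: sub.ALU i13 tail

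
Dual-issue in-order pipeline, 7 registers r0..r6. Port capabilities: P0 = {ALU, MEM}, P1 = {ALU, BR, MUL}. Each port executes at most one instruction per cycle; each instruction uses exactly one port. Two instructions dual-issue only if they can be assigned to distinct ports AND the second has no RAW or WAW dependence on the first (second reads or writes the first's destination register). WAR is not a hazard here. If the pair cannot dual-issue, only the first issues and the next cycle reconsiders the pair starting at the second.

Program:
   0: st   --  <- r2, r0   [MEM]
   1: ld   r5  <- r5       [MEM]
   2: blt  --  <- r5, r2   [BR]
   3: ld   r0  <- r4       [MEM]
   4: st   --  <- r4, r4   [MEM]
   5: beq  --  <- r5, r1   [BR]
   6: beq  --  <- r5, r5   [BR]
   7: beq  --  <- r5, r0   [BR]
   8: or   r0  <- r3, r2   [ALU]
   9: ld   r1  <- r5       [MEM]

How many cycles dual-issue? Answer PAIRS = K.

#0 head=0: st.MEM i0 no-port MEM/MEM
#1 head=1: ld.MEM i1 RAW r5
#2 head=2: blt.BR/ld.MEM i2+i3 pair
#3 head=4: st.MEM/beq.BR i4+i5 pair
#4 head=6: beq.BR i6 no-port BR/BR
#5 head=7: beq.BR/or.ALU i7+i8 pair
#6 head=9: ld.MEM i9 tail

PAIRS = 3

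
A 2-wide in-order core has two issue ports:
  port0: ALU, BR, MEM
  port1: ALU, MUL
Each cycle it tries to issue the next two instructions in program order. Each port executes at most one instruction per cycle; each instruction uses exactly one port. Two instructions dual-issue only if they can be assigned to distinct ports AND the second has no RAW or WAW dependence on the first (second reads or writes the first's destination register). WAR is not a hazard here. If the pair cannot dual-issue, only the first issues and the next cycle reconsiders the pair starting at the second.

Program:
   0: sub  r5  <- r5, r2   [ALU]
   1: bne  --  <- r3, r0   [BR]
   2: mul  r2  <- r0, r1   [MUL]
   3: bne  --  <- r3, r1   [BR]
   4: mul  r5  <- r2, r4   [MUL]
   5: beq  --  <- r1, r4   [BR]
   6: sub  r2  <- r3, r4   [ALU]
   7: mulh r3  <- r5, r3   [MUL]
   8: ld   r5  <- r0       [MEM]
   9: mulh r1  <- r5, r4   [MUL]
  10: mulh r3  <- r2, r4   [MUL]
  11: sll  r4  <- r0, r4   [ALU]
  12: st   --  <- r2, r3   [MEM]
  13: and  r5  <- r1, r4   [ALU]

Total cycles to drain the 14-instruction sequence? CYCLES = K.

CYCLES = 8

t=0 i0&i1:sub+bne ; 2-wide
t=1 i2&i3:mul+bne ; 2-wide
t=2 i4&i5:mul+beq ; 2-wide
t=3 i6&i7:sub+mulh ; 2-wide
t=4 i8:ld ; RAW r5
t=5 i9:mulh ; no-port MUL/MUL
t=6 i10&i11:mulh+sll ; 2-wide
t=7 i12&i13:st+and ; 2-wide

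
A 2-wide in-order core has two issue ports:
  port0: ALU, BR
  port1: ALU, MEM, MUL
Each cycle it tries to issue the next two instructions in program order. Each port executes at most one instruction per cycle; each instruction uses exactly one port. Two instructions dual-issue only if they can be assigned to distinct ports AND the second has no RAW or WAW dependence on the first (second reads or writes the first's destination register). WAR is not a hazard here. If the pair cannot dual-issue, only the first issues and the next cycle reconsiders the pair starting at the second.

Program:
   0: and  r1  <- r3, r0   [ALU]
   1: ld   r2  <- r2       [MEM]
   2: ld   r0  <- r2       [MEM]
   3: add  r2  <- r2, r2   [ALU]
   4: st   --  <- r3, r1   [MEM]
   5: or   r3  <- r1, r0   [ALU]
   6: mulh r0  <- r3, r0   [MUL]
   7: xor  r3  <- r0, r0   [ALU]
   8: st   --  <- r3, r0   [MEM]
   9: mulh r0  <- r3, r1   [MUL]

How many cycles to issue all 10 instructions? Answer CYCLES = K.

CYCLES = 7

  cy0 -> i0&i1 (and ld) dual
  cy1 -> i2&i3 (ld add) dual
  cy2 -> i4&i5 (st or) dual
  cy3 -> i6 (mulh) RAW r0
  cy4 -> i7 (xor) RAW r3
  cy5 -> i8 (st) no-port MEM/MUL
  cy6 -> i9 (mulh) tail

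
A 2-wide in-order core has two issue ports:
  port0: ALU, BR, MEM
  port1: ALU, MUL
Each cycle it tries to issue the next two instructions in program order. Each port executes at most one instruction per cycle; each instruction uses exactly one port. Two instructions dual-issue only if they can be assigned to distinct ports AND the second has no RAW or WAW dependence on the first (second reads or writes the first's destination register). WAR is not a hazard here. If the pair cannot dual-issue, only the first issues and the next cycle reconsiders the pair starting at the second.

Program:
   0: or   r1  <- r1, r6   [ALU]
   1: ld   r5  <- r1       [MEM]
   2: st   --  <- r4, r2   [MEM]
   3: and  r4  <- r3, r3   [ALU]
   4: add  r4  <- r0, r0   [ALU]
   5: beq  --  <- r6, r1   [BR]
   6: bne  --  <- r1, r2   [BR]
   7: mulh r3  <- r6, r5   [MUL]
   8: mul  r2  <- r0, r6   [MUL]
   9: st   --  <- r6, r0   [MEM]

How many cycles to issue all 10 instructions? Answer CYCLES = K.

CYCLES = 6

[0] i0  or  -- RAW r1
[1] i1  ld  -- no-port MEM/MEM
[2] i2+i3  st and  -- dual
[3] i4+i5  add beq  -- dual
[4] i6+i7  bne mulh  -- dual
[5] i8+i9  mul st  -- dual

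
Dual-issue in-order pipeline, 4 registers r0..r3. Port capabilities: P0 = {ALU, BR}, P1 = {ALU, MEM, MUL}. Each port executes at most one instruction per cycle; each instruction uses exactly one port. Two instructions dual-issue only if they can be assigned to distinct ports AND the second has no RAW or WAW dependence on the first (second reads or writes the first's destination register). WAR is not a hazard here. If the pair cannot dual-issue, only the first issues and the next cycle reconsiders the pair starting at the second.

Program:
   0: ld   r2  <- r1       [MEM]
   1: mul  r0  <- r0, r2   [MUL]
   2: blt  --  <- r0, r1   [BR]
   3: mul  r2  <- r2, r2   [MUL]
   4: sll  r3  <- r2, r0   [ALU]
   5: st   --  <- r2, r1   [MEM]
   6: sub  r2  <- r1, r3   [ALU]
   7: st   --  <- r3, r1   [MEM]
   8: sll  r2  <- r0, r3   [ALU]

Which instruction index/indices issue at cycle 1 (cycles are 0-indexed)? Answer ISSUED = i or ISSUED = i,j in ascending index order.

ISSUED = 1

  cy0 -> i0 (ld.MEM) no-port MEM/MUL
  cy1 -> i1 (mul.MUL) RAW r0
  cy2 -> i2/i3 (blt.BR/mul.MUL) pair
  cy3 -> i4/i5 (sll.ALU/st.MEM) pair
  cy4 -> i6/i7 (sub.ALU/st.MEM) pair
  cy5 -> i8 (sll.ALU) tail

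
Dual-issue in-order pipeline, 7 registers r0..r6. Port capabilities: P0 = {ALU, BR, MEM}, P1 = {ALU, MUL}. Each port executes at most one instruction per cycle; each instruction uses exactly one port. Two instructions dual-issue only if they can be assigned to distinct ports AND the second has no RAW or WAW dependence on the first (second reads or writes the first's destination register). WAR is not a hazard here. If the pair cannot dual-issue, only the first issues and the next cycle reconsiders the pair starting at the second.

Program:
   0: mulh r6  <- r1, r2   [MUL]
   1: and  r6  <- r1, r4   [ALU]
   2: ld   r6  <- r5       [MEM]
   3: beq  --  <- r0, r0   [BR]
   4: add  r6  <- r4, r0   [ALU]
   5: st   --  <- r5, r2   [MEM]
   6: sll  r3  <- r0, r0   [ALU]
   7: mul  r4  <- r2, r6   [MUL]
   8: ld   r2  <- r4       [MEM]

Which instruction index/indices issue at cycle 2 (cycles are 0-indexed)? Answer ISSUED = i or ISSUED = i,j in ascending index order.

0. mulh @i0  | WAW r6
1. and @i1  | WAW r6
2. ld @i2  | no-port MEM/BR
3. beq add @i3,i4  | 2-wide
4. st sll @i5,i6  | 2-wide
5. mul @i7  | RAW r4
6. ld @i8  | tail

ISSUED = 2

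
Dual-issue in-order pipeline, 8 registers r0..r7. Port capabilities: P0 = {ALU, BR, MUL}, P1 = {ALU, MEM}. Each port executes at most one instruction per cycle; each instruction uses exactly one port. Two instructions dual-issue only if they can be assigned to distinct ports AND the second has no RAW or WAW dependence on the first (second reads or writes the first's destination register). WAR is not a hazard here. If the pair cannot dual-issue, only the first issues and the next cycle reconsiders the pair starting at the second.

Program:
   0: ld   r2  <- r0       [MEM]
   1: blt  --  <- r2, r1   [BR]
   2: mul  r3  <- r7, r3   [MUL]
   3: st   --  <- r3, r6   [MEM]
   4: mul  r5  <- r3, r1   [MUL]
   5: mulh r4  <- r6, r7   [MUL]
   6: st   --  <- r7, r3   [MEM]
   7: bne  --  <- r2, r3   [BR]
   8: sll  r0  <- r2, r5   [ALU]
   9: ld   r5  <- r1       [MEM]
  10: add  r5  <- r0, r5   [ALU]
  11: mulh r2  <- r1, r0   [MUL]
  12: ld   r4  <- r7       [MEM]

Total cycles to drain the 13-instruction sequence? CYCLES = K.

c0: i0 ld.MEM  RAW r2
c1: i1 blt.BR  no-port BR/MUL
c2: i2 mul.MUL  RAW r3
c3: i3/i4 st.MEM mul.MUL  dual
c4: i5/i6 mulh.MUL st.MEM  dual
c5: i7/i8 bne.BR sll.ALU  dual
c6: i9 ld.MEM  RAW+WAW r5
c7: i10/i11 add.ALU mulh.MUL  dual
c8: i12 ld.MEM  tail

CYCLES = 9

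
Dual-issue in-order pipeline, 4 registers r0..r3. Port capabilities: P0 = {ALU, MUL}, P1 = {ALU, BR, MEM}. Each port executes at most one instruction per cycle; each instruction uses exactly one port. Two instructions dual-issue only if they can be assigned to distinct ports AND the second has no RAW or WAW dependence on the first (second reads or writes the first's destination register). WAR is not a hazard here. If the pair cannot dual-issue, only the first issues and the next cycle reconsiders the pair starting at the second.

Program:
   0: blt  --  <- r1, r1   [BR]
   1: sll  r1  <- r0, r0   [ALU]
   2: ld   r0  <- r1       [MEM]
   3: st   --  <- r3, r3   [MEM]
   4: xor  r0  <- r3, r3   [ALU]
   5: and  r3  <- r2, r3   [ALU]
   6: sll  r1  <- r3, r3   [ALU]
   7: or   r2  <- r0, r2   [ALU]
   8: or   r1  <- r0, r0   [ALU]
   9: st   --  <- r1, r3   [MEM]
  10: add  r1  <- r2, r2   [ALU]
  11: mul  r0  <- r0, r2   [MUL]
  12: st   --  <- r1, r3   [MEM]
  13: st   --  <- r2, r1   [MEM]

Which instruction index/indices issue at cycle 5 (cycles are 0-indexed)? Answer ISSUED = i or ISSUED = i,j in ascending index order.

ISSUED = 8

c0: i0/i1 blt.BR sll.ALU  2-wide
c1: i2 ld.MEM  no-port MEM/MEM
c2: i3/i4 st.MEM xor.ALU  2-wide
c3: i5 and.ALU  RAW r3
c4: i6/i7 sll.ALU or.ALU  2-wide
c5: i8 or.ALU  RAW r1
c6: i9/i10 st.MEM add.ALU  2-wide
c7: i11/i12 mul.MUL st.MEM  2-wide
c8: i13 st.MEM  tail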